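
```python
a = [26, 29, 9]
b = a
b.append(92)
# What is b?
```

After line 1: a = [26, 29, 9]
After line 2 (b = a is an alias, same object): a = [26, 29, 9], b = [26, 29, 9]
After line 3 (b.append mutates the shared list): a = [26, 29, 9, 92], b = [26, 29, 9, 92]

[26, 29, 9, 92]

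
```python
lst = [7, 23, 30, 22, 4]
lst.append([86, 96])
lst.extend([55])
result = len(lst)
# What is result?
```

After line 1: lst = [7, 23, 30, 22, 4]
After line 2 (append adds [86, 96] as single element): lst = [7, 23, 30, 22, 4, [86, 96]]
After line 3 (extend unpacks [55], adds 55): lst = [7, 23, 30, 22, 4, [86, 96], 55]
After line 4: result = len(lst) = 7

7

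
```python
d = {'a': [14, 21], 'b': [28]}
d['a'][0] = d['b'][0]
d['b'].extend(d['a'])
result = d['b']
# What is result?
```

After line 1: d = {'a': [14, 21], 'b': [28]}
After line 2 (a[0] = b[0] = 28): d = {'a': [28, 21], 'b': [28]}
After line 3 (b.extend(a) appends [28, 21]): d = {'a': [28, 21], 'b': [28, 28, 21]}
After line 4: result = d['b'] = [28, 28, 21]

[28, 28, 21]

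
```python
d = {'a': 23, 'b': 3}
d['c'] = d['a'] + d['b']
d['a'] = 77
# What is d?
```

After line 1: d = {'a': 23, 'b': 3}
After line 2 (d['c'] = 23 + 3): d = {'a': 23, 'b': 3, 'c': 26}
After line 3: d = {'a': 77, 'b': 3, 'c': 26}

{'a': 77, 'b': 3, 'c': 26}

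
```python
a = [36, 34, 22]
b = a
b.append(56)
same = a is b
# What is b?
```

After line 1: a = [36, 34, 22]
After line 2 (b = a is an alias, same object): a = [36, 34, 22], b = [36, 34, 22]
After line 3 (b.append mutates the shared list): a = [36, 34, 22, 56], b = [36, 34, 22, 56]
After line 4 (same = a is b; same object -> True): same = True

[36, 34, 22, 56]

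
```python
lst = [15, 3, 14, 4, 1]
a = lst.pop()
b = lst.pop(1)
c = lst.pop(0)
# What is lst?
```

After line 1: lst = [15, 3, 14, 4, 1]
After line 2 (pop() -> a = 1): lst = [15, 3, 14, 4]
After line 3 (pop(1) -> b = 3): lst = [15, 14, 4]
After line 4 (pop(0) -> c = 15): lst = [14, 4]

[14, 4]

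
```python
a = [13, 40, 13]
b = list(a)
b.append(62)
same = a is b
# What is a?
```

After line 1: a = [13, 40, 13]
After line 2 (b = list(a) is a shallow copy, new object): a = [13, 40, 13], b = [13, 40, 13]
After line 3 (append only mutates b): a = [13, 40, 13], b = [13, 40, 13, 62]
After line 4 (same = a is b; different objects -> False): same = False

[13, 40, 13]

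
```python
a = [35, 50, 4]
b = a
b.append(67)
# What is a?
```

After line 1: a = [35, 50, 4]
After line 2 (b = a is an alias, same object): a = [35, 50, 4], b = [35, 50, 4]
After line 3 (b.append mutates the shared list): a = [35, 50, 4, 67], b = [35, 50, 4, 67]

[35, 50, 4, 67]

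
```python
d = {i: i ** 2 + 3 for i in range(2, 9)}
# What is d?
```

{2: 7, 3: 12, 4: 19, 5: 28, 6: 39, 7: 52, 8: 67}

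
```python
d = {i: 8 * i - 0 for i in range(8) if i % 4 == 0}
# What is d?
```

{0: 0, 4: 32}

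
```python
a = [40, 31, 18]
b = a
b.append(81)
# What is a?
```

After line 1: a = [40, 31, 18]
After line 2 (b = a is an alias, same object): a = [40, 31, 18], b = [40, 31, 18]
After line 3 (b.append mutates the shared list): a = [40, 31, 18, 81], b = [40, 31, 18, 81]

[40, 31, 18, 81]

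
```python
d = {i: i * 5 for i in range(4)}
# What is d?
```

{0: 0, 1: 5, 2: 10, 3: 15}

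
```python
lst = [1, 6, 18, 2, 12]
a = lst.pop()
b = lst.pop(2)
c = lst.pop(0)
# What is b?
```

After line 1: lst = [1, 6, 18, 2, 12]
After line 2 (pop() -> a = 12): lst = [1, 6, 18, 2]
After line 3 (pop(2) -> b = 18): lst = [1, 6, 2]
After line 4 (pop(0) -> c = 1): lst = [6, 2]

18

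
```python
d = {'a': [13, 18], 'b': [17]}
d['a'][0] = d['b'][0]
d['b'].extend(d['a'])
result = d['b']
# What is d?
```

After line 1: d = {'a': [13, 18], 'b': [17]}
After line 2 (a[0] = b[0] = 17): d = {'a': [17, 18], 'b': [17]}
After line 3 (b.extend(a) appends [17, 18]): d = {'a': [17, 18], 'b': [17, 17, 18]}
After line 4: result = d['b'] = [17, 17, 18]

{'a': [17, 18], 'b': [17, 17, 18]}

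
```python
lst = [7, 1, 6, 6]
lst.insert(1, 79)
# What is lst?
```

[7, 79, 1, 6, 6]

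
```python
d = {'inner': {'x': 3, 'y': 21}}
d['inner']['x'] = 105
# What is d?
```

After line 1: d = {'inner': {'x': 3, 'y': 21}}
After line 2 (inner x overwritten): d = {'inner': {'x': 105, 'y': 21}}

{'inner': {'x': 105, 'y': 21}}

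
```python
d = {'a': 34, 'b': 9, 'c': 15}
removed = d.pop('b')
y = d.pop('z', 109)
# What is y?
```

After line 1: d = {'a': 34, 'b': 9, 'c': 15}
After line 2 (pop 'b' returns 9): d = {'a': 34, 'c': 15}, removed = 9
After line 3 (pop 'z' missing, returns default 109): d = {'a': 34, 'c': 15}, y = 109

109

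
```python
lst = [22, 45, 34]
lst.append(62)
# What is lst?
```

[22, 45, 34, 62]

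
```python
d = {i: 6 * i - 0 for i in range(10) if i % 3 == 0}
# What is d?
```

{0: 0, 3: 18, 6: 36, 9: 54}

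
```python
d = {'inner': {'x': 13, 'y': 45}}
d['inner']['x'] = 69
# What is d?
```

After line 1: d = {'inner': {'x': 13, 'y': 45}}
After line 2 (inner x overwritten): d = {'inner': {'x': 69, 'y': 45}}

{'inner': {'x': 69, 'y': 45}}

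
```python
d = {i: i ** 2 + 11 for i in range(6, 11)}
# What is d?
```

{6: 47, 7: 60, 8: 75, 9: 92, 10: 111}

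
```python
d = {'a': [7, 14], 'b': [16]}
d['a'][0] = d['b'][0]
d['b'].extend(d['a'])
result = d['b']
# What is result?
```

After line 1: d = {'a': [7, 14], 'b': [16]}
After line 2 (a[0] = b[0] = 16): d = {'a': [16, 14], 'b': [16]}
After line 3 (b.extend(a) appends [16, 14]): d = {'a': [16, 14], 'b': [16, 16, 14]}
After line 4: result = d['b'] = [16, 16, 14]

[16, 16, 14]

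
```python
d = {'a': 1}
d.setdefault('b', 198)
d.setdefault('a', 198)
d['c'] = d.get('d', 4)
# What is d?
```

After line 1: d = {'a': 1}
After line 2 (setdefault adds 'b'=198): d = {'a': 1, 'b': 198}
After line 3 (setdefault 'a' no-op, already exists): d = {'a': 1, 'b': 198}
After line 4 (get('d', 4) returns default since 'd' not in d): d = {'a': 1, 'b': 198, 'c': 4}

{'a': 1, 'b': 198, 'c': 4}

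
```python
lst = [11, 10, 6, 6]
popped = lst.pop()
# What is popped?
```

6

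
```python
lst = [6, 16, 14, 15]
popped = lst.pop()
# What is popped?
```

15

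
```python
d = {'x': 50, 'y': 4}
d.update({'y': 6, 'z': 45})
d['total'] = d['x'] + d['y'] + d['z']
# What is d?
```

After line 1: d = {'x': 50, 'y': 4}
After line 2 (y overwritten, z added): d = {'x': 50, 'y': 6, 'z': 45}
After line 3 (total = 50 + 6 + 45 = 101): d = {'x': 50, 'y': 6, 'z': 45, 'total': 101}

{'x': 50, 'y': 6, 'z': 45, 'total': 101}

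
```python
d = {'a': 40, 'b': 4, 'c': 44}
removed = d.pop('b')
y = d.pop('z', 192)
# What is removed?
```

After line 1: d = {'a': 40, 'b': 4, 'c': 44}
After line 2 (pop 'b' returns 4): d = {'a': 40, 'c': 44}, removed = 4
After line 3 (pop 'z' missing, returns default 192): d = {'a': 40, 'c': 44}, y = 192

4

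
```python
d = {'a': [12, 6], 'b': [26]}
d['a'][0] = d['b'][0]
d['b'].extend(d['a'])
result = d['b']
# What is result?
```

After line 1: d = {'a': [12, 6], 'b': [26]}
After line 2 (a[0] = b[0] = 26): d = {'a': [26, 6], 'b': [26]}
After line 3 (b.extend(a) appends [26, 6]): d = {'a': [26, 6], 'b': [26, 26, 6]}
After line 4: result = d['b'] = [26, 26, 6]

[26, 26, 6]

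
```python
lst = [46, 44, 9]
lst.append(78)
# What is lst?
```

[46, 44, 9, 78]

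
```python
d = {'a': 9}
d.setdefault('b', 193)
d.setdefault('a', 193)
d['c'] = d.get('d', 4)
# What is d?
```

After line 1: d = {'a': 9}
After line 2 (setdefault adds 'b'=193): d = {'a': 9, 'b': 193}
After line 3 (setdefault 'a' no-op, already exists): d = {'a': 9, 'b': 193}
After line 4 (get('d', 4) returns default since 'd' not in d): d = {'a': 9, 'b': 193, 'c': 4}

{'a': 9, 'b': 193, 'c': 4}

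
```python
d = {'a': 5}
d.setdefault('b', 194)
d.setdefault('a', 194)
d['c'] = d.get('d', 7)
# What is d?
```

After line 1: d = {'a': 5}
After line 2 (setdefault adds 'b'=194): d = {'a': 5, 'b': 194}
After line 3 (setdefault 'a' no-op, already exists): d = {'a': 5, 'b': 194}
After line 4 (get('d', 7) returns default since 'd' not in d): d = {'a': 5, 'b': 194, 'c': 7}

{'a': 5, 'b': 194, 'c': 7}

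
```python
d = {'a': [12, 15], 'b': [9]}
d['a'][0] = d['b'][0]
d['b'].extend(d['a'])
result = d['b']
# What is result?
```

After line 1: d = {'a': [12, 15], 'b': [9]}
After line 2 (a[0] = b[0] = 9): d = {'a': [9, 15], 'b': [9]}
After line 3 (b.extend(a) appends [9, 15]): d = {'a': [9, 15], 'b': [9, 9, 15]}
After line 4: result = d['b'] = [9, 9, 15]

[9, 9, 15]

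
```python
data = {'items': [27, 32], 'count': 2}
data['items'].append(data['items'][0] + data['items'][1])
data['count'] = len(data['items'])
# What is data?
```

After line 1: data = {'items': [27, 32], 'count': 2}
After line 2 (append 27 + 32 = 59): data = {'items': [27, 32, 59], 'count': 2}
After line 3 (count = len(items) = 3): data = {'items': [27, 32, 59], 'count': 3}

{'items': [27, 32, 59], 'count': 3}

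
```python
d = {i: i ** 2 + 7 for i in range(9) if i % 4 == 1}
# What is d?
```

{1: 8, 5: 32}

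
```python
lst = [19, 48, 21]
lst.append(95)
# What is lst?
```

[19, 48, 21, 95]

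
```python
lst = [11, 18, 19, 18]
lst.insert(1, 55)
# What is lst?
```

[11, 55, 18, 19, 18]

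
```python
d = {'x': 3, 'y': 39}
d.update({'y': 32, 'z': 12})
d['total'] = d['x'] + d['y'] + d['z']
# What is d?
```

After line 1: d = {'x': 3, 'y': 39}
After line 2 (y overwritten, z added): d = {'x': 3, 'y': 32, 'z': 12}
After line 3 (total = 3 + 32 + 12 = 47): d = {'x': 3, 'y': 32, 'z': 12, 'total': 47}

{'x': 3, 'y': 32, 'z': 12, 'total': 47}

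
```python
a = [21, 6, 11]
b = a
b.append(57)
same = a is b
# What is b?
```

After line 1: a = [21, 6, 11]
After line 2 (b = a is an alias, same object): a = [21, 6, 11], b = [21, 6, 11]
After line 3 (b.append mutates the shared list): a = [21, 6, 11, 57], b = [21, 6, 11, 57]
After line 4 (same = a is b; same object -> True): same = True

[21, 6, 11, 57]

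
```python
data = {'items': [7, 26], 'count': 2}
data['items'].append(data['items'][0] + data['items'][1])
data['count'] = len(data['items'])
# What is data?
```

After line 1: data = {'items': [7, 26], 'count': 2}
After line 2 (append 7 + 26 = 33): data = {'items': [7, 26, 33], 'count': 2}
After line 3 (count = len(items) = 3): data = {'items': [7, 26, 33], 'count': 3}

{'items': [7, 26, 33], 'count': 3}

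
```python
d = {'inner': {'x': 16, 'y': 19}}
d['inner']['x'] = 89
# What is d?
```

After line 1: d = {'inner': {'x': 16, 'y': 19}}
After line 2 (inner x overwritten): d = {'inner': {'x': 89, 'y': 19}}

{'inner': {'x': 89, 'y': 19}}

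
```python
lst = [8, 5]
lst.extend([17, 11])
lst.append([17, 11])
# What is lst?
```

After line 1: lst = [8, 5]
After line 2 (extend unpacks [17, 11]): lst = [8, 5, 17, 11]
After line 3 (append adds [17, 11] as single element): lst = [8, 5, 17, 11, [17, 11]]

[8, 5, 17, 11, [17, 11]]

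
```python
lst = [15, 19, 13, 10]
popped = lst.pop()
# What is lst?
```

[15, 19, 13]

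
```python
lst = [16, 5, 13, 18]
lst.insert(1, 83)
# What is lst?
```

[16, 83, 5, 13, 18]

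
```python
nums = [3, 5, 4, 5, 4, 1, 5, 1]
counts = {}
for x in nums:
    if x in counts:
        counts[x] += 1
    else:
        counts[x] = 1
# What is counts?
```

Initial: counts = {}, nums = [3, 5, 4, 5, 4, 1, 5, 1]
See 3: counts = {3: 1}
See 5: counts = {3: 1, 5: 1}
See 4: counts = {3: 1, 5: 1, 4: 1}
See 5: counts = {3: 1, 5: 2, 4: 1}
See 4: counts = {3: 1, 5: 2, 4: 2}
See 1: counts = {3: 1, 5: 2, 4: 2, 1: 1}
See 5: counts = {3: 1, 5: 3, 4: 2, 1: 1}
See 1: counts = {3: 1, 5: 3, 4: 2, 1: 2}

{3: 1, 5: 3, 4: 2, 1: 2}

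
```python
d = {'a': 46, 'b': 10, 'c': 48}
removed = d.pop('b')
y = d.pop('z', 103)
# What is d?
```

After line 1: d = {'a': 46, 'b': 10, 'c': 48}
After line 2 (pop 'b' returns 10): d = {'a': 46, 'c': 48}, removed = 10
After line 3 (pop 'z' missing, returns default 103): d = {'a': 46, 'c': 48}, y = 103

{'a': 46, 'c': 48}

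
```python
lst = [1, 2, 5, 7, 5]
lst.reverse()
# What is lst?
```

[5, 7, 5, 2, 1]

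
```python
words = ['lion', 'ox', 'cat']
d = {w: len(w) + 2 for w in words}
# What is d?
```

{'lion': 6, 'ox': 4, 'cat': 5}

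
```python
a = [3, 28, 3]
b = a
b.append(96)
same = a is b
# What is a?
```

After line 1: a = [3, 28, 3]
After line 2 (b = a is an alias, same object): a = [3, 28, 3], b = [3, 28, 3]
After line 3 (b.append mutates the shared list): a = [3, 28, 3, 96], b = [3, 28, 3, 96]
After line 4 (same = a is b; same object -> True): same = True

[3, 28, 3, 96]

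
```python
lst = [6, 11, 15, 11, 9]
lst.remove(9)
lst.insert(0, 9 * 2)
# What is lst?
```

After line 1: lst = [6, 11, 15, 11, 9]
After line 2 (remove first 9): lst = [6, 11, 15, 11]
After line 3 (insert 18 at index 0): lst = [18, 6, 11, 15, 11]

[18, 6, 11, 15, 11]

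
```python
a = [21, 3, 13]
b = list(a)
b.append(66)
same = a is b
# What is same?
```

After line 1: a = [21, 3, 13]
After line 2 (b = list(a) is a shallow copy, new object): a = [21, 3, 13], b = [21, 3, 13]
After line 3 (append only mutates b): a = [21, 3, 13], b = [21, 3, 13, 66]
After line 4 (same = a is b; different objects -> False): same = False

False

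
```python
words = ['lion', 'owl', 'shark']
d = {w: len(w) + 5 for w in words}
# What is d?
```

{'lion': 9, 'owl': 8, 'shark': 10}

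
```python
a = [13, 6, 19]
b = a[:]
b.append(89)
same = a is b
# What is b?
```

After line 1: a = [13, 6, 19]
After line 2 (b = a[:] is a shallow copy, new object): a = [13, 6, 19], b = [13, 6, 19]
After line 3 (append only mutates b): a = [13, 6, 19], b = [13, 6, 19, 89]
After line 4 (same = a is b; different objects -> False): same = False

[13, 6, 19, 89]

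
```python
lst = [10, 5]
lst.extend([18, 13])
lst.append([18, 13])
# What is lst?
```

After line 1: lst = [10, 5]
After line 2 (extend unpacks [18, 13]): lst = [10, 5, 18, 13]
After line 3 (append adds [18, 13] as single element): lst = [10, 5, 18, 13, [18, 13]]

[10, 5, 18, 13, [18, 13]]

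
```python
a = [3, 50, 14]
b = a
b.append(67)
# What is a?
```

After line 1: a = [3, 50, 14]
After line 2 (b = a is an alias, same object): a = [3, 50, 14], b = [3, 50, 14]
After line 3 (b.append mutates the shared list): a = [3, 50, 14, 67], b = [3, 50, 14, 67]

[3, 50, 14, 67]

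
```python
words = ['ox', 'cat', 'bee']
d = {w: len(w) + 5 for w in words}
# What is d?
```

{'ox': 7, 'cat': 8, 'bee': 8}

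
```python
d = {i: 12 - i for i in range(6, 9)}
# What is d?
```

{6: 6, 7: 5, 8: 4}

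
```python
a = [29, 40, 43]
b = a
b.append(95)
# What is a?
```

After line 1: a = [29, 40, 43]
After line 2 (b = a is an alias, same object): a = [29, 40, 43], b = [29, 40, 43]
After line 3 (b.append mutates the shared list): a = [29, 40, 43, 95], b = [29, 40, 43, 95]

[29, 40, 43, 95]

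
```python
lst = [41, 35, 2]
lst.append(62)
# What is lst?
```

[41, 35, 2, 62]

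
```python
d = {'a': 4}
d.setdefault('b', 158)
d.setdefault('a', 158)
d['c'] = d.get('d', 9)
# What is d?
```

After line 1: d = {'a': 4}
After line 2 (setdefault adds 'b'=158): d = {'a': 4, 'b': 158}
After line 3 (setdefault 'a' no-op, already exists): d = {'a': 4, 'b': 158}
After line 4 (get('d', 9) returns default since 'd' not in d): d = {'a': 4, 'b': 158, 'c': 9}

{'a': 4, 'b': 158, 'c': 9}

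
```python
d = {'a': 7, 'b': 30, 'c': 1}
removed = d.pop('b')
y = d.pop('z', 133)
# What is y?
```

After line 1: d = {'a': 7, 'b': 30, 'c': 1}
After line 2 (pop 'b' returns 30): d = {'a': 7, 'c': 1}, removed = 30
After line 3 (pop 'z' missing, returns default 133): d = {'a': 7, 'c': 1}, y = 133

133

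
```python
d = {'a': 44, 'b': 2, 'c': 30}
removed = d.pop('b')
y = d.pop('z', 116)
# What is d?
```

After line 1: d = {'a': 44, 'b': 2, 'c': 30}
After line 2 (pop 'b' returns 2): d = {'a': 44, 'c': 30}, removed = 2
After line 3 (pop 'z' missing, returns default 116): d = {'a': 44, 'c': 30}, y = 116

{'a': 44, 'c': 30}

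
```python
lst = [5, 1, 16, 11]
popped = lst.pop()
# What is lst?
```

[5, 1, 16]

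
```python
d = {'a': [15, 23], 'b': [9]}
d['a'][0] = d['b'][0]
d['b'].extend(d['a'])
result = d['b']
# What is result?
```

After line 1: d = {'a': [15, 23], 'b': [9]}
After line 2 (a[0] = b[0] = 9): d = {'a': [9, 23], 'b': [9]}
After line 3 (b.extend(a) appends [9, 23]): d = {'a': [9, 23], 'b': [9, 9, 23]}
After line 4: result = d['b'] = [9, 9, 23]

[9, 9, 23]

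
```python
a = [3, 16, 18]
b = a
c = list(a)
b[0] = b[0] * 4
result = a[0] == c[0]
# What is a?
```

After line 1: a = [3, 16, 18]
After line 2 (b = a, alias): a = [3, 16, 18], b = [3, 16, 18]
After line 3 (c = list(a) is a copy, new object): c = [3, 16, 18]
After line 4 (b[0] = 3 * 4 = 12; mutates shared a/b): a = b = [12, 16, 18], c = [3, 16, 18]
After line 5 (a[0] = 12, c[0] = 3; result = False)

[12, 16, 18]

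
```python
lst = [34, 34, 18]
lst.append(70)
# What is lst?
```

[34, 34, 18, 70]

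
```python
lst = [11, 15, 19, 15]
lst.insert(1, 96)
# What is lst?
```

[11, 96, 15, 19, 15]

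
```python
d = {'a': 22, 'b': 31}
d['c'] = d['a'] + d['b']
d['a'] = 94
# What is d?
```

After line 1: d = {'a': 22, 'b': 31}
After line 2 (d['c'] = 22 + 31): d = {'a': 22, 'b': 31, 'c': 53}
After line 3: d = {'a': 94, 'b': 31, 'c': 53}

{'a': 94, 'b': 31, 'c': 53}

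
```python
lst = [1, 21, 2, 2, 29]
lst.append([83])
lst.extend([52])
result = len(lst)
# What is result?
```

After line 1: lst = [1, 21, 2, 2, 29]
After line 2 (append adds [83] as single element): lst = [1, 21, 2, 2, 29, [83]]
After line 3 (extend unpacks [52], adds 52): lst = [1, 21, 2, 2, 29, [83], 52]
After line 4: result = len(lst) = 7

7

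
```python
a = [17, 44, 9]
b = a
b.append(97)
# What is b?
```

After line 1: a = [17, 44, 9]
After line 2 (b = a is an alias, same object): a = [17, 44, 9], b = [17, 44, 9]
After line 3 (b.append mutates the shared list): a = [17, 44, 9, 97], b = [17, 44, 9, 97]

[17, 44, 9, 97]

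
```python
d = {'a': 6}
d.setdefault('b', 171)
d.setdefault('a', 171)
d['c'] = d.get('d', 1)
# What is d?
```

After line 1: d = {'a': 6}
After line 2 (setdefault adds 'b'=171): d = {'a': 6, 'b': 171}
After line 3 (setdefault 'a' no-op, already exists): d = {'a': 6, 'b': 171}
After line 4 (get('d', 1) returns default since 'd' not in d): d = {'a': 6, 'b': 171, 'c': 1}

{'a': 6, 'b': 171, 'c': 1}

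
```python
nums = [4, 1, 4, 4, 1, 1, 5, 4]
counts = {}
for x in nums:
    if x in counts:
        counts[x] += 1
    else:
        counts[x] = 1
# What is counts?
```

Initial: counts = {}, nums = [4, 1, 4, 4, 1, 1, 5, 4]
See 4: counts = {4: 1}
See 1: counts = {4: 1, 1: 1}
See 4: counts = {4: 2, 1: 1}
See 4: counts = {4: 3, 1: 1}
See 1: counts = {4: 3, 1: 2}
See 1: counts = {4: 3, 1: 3}
See 5: counts = {4: 3, 1: 3, 5: 1}
See 4: counts = {4: 4, 1: 3, 5: 1}

{4: 4, 1: 3, 5: 1}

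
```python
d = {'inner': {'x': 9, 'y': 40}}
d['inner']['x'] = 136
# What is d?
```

After line 1: d = {'inner': {'x': 9, 'y': 40}}
After line 2 (inner x overwritten): d = {'inner': {'x': 136, 'y': 40}}

{'inner': {'x': 136, 'y': 40}}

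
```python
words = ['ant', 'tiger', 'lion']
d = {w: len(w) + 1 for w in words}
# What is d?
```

{'ant': 4, 'tiger': 6, 'lion': 5}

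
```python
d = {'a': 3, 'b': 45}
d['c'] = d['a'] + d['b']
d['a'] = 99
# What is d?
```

After line 1: d = {'a': 3, 'b': 45}
After line 2 (d['c'] = 3 + 45): d = {'a': 3, 'b': 45, 'c': 48}
After line 3: d = {'a': 99, 'b': 45, 'c': 48}

{'a': 99, 'b': 45, 'c': 48}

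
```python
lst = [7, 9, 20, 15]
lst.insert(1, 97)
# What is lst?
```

[7, 97, 9, 20, 15]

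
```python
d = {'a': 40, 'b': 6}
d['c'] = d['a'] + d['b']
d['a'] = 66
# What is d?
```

After line 1: d = {'a': 40, 'b': 6}
After line 2 (d['c'] = 40 + 6): d = {'a': 40, 'b': 6, 'c': 46}
After line 3: d = {'a': 66, 'b': 6, 'c': 46}

{'a': 66, 'b': 6, 'c': 46}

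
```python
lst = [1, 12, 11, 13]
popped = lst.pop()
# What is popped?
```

13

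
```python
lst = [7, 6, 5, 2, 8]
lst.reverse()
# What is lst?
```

[8, 2, 5, 6, 7]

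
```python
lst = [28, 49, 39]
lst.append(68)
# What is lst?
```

[28, 49, 39, 68]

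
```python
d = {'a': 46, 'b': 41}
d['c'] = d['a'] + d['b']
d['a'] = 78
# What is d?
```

After line 1: d = {'a': 46, 'b': 41}
After line 2 (d['c'] = 46 + 41): d = {'a': 46, 'b': 41, 'c': 87}
After line 3: d = {'a': 78, 'b': 41, 'c': 87}

{'a': 78, 'b': 41, 'c': 87}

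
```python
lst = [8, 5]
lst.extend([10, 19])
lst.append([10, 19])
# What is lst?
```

After line 1: lst = [8, 5]
After line 2 (extend unpacks [10, 19]): lst = [8, 5, 10, 19]
After line 3 (append adds [10, 19] as single element): lst = [8, 5, 10, 19, [10, 19]]

[8, 5, 10, 19, [10, 19]]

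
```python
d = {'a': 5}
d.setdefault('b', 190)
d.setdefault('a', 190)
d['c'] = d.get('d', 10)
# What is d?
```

After line 1: d = {'a': 5}
After line 2 (setdefault adds 'b'=190): d = {'a': 5, 'b': 190}
After line 3 (setdefault 'a' no-op, already exists): d = {'a': 5, 'b': 190}
After line 4 (get('d', 10) returns default since 'd' not in d): d = {'a': 5, 'b': 190, 'c': 10}

{'a': 5, 'b': 190, 'c': 10}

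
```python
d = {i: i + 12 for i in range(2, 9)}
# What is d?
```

{2: 14, 3: 15, 4: 16, 5: 17, 6: 18, 7: 19, 8: 20}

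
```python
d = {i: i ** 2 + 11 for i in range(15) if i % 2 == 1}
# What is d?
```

{1: 12, 3: 20, 5: 36, 7: 60, 9: 92, 11: 132, 13: 180}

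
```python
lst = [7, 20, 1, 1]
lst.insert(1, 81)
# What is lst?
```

[7, 81, 20, 1, 1]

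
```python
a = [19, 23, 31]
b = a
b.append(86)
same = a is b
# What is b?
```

After line 1: a = [19, 23, 31]
After line 2 (b = a is an alias, same object): a = [19, 23, 31], b = [19, 23, 31]
After line 3 (b.append mutates the shared list): a = [19, 23, 31, 86], b = [19, 23, 31, 86]
After line 4 (same = a is b; same object -> True): same = True

[19, 23, 31, 86]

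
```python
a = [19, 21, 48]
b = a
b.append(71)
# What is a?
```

After line 1: a = [19, 21, 48]
After line 2 (b = a is an alias, same object): a = [19, 21, 48], b = [19, 21, 48]
After line 3 (b.append mutates the shared list): a = [19, 21, 48, 71], b = [19, 21, 48, 71]

[19, 21, 48, 71]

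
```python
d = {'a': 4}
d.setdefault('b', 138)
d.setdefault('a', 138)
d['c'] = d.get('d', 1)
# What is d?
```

After line 1: d = {'a': 4}
After line 2 (setdefault adds 'b'=138): d = {'a': 4, 'b': 138}
After line 3 (setdefault 'a' no-op, already exists): d = {'a': 4, 'b': 138}
After line 4 (get('d', 1) returns default since 'd' not in d): d = {'a': 4, 'b': 138, 'c': 1}

{'a': 4, 'b': 138, 'c': 1}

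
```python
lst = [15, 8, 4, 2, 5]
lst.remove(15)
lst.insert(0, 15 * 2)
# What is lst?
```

After line 1: lst = [15, 8, 4, 2, 5]
After line 2 (remove first 15): lst = [8, 4, 2, 5]
After line 3 (insert 30 at index 0): lst = [30, 8, 4, 2, 5]

[30, 8, 4, 2, 5]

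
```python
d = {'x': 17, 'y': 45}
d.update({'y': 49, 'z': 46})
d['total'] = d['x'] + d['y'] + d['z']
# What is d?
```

After line 1: d = {'x': 17, 'y': 45}
After line 2 (y overwritten, z added): d = {'x': 17, 'y': 49, 'z': 46}
After line 3 (total = 17 + 49 + 46 = 112): d = {'x': 17, 'y': 49, 'z': 46, 'total': 112}

{'x': 17, 'y': 49, 'z': 46, 'total': 112}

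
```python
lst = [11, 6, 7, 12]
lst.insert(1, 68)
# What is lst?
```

[11, 68, 6, 7, 12]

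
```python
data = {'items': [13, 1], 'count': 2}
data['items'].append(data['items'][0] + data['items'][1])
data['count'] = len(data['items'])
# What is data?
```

After line 1: data = {'items': [13, 1], 'count': 2}
After line 2 (append 13 + 1 = 14): data = {'items': [13, 1, 14], 'count': 2}
After line 3 (count = len(items) = 3): data = {'items': [13, 1, 14], 'count': 3}

{'items': [13, 1, 14], 'count': 3}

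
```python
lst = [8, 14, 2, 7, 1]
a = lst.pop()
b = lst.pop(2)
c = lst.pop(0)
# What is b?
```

After line 1: lst = [8, 14, 2, 7, 1]
After line 2 (pop() -> a = 1): lst = [8, 14, 2, 7]
After line 3 (pop(2) -> b = 2): lst = [8, 14, 7]
After line 4 (pop(0) -> c = 8): lst = [14, 7]

2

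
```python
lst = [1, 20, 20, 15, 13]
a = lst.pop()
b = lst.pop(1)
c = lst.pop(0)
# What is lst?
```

After line 1: lst = [1, 20, 20, 15, 13]
After line 2 (pop() -> a = 13): lst = [1, 20, 20, 15]
After line 3 (pop(1) -> b = 20): lst = [1, 20, 15]
After line 4 (pop(0) -> c = 1): lst = [20, 15]

[20, 15]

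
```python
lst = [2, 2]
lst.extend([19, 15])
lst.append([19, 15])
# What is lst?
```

After line 1: lst = [2, 2]
After line 2 (extend unpacks [19, 15]): lst = [2, 2, 19, 15]
After line 3 (append adds [19, 15] as single element): lst = [2, 2, 19, 15, [19, 15]]

[2, 2, 19, 15, [19, 15]]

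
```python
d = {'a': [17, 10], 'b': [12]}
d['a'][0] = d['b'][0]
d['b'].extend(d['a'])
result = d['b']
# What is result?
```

After line 1: d = {'a': [17, 10], 'b': [12]}
After line 2 (a[0] = b[0] = 12): d = {'a': [12, 10], 'b': [12]}
After line 3 (b.extend(a) appends [12, 10]): d = {'a': [12, 10], 'b': [12, 12, 10]}
After line 4: result = d['b'] = [12, 12, 10]

[12, 12, 10]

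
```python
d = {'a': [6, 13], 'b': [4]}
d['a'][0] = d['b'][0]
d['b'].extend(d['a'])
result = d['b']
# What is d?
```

After line 1: d = {'a': [6, 13], 'b': [4]}
After line 2 (a[0] = b[0] = 4): d = {'a': [4, 13], 'b': [4]}
After line 3 (b.extend(a) appends [4, 13]): d = {'a': [4, 13], 'b': [4, 4, 13]}
After line 4: result = d['b'] = [4, 4, 13]

{'a': [4, 13], 'b': [4, 4, 13]}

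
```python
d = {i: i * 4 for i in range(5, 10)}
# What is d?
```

{5: 20, 6: 24, 7: 28, 8: 32, 9: 36}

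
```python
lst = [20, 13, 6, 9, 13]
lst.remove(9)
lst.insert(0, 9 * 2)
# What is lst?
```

After line 1: lst = [20, 13, 6, 9, 13]
After line 2 (remove first 9): lst = [20, 13, 6, 13]
After line 3 (insert 18 at index 0): lst = [18, 20, 13, 6, 13]

[18, 20, 13, 6, 13]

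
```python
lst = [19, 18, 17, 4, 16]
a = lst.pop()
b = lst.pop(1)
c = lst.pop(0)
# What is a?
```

After line 1: lst = [19, 18, 17, 4, 16]
After line 2 (pop() -> a = 16): lst = [19, 18, 17, 4]
After line 3 (pop(1) -> b = 18): lst = [19, 17, 4]
After line 4 (pop(0) -> c = 19): lst = [17, 4]

16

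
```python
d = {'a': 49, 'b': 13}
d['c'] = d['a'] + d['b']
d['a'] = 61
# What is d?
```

After line 1: d = {'a': 49, 'b': 13}
After line 2 (d['c'] = 49 + 13): d = {'a': 49, 'b': 13, 'c': 62}
After line 3: d = {'a': 61, 'b': 13, 'c': 62}

{'a': 61, 'b': 13, 'c': 62}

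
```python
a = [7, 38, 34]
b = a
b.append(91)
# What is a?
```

After line 1: a = [7, 38, 34]
After line 2 (b = a is an alias, same object): a = [7, 38, 34], b = [7, 38, 34]
After line 3 (b.append mutates the shared list): a = [7, 38, 34, 91], b = [7, 38, 34, 91]

[7, 38, 34, 91]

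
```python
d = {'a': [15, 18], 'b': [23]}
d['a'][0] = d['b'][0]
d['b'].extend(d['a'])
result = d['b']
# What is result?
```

After line 1: d = {'a': [15, 18], 'b': [23]}
After line 2 (a[0] = b[0] = 23): d = {'a': [23, 18], 'b': [23]}
After line 3 (b.extend(a) appends [23, 18]): d = {'a': [23, 18], 'b': [23, 23, 18]}
After line 4: result = d['b'] = [23, 23, 18]

[23, 23, 18]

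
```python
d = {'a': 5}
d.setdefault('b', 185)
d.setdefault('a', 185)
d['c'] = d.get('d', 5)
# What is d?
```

After line 1: d = {'a': 5}
After line 2 (setdefault adds 'b'=185): d = {'a': 5, 'b': 185}
After line 3 (setdefault 'a' no-op, already exists): d = {'a': 5, 'b': 185}
After line 4 (get('d', 5) returns default since 'd' not in d): d = {'a': 5, 'b': 185, 'c': 5}

{'a': 5, 'b': 185, 'c': 5}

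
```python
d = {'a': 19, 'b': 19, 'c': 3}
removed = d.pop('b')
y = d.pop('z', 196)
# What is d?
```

After line 1: d = {'a': 19, 'b': 19, 'c': 3}
After line 2 (pop 'b' returns 19): d = {'a': 19, 'c': 3}, removed = 19
After line 3 (pop 'z' missing, returns default 196): d = {'a': 19, 'c': 3}, y = 196

{'a': 19, 'c': 3}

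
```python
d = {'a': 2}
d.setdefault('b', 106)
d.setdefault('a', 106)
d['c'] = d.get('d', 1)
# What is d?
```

After line 1: d = {'a': 2}
After line 2 (setdefault adds 'b'=106): d = {'a': 2, 'b': 106}
After line 3 (setdefault 'a' no-op, already exists): d = {'a': 2, 'b': 106}
After line 4 (get('d', 1) returns default since 'd' not in d): d = {'a': 2, 'b': 106, 'c': 1}

{'a': 2, 'b': 106, 'c': 1}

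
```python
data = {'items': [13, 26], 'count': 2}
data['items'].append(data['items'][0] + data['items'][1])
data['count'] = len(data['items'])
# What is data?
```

After line 1: data = {'items': [13, 26], 'count': 2}
After line 2 (append 13 + 26 = 39): data = {'items': [13, 26, 39], 'count': 2}
After line 3 (count = len(items) = 3): data = {'items': [13, 26, 39], 'count': 3}

{'items': [13, 26, 39], 'count': 3}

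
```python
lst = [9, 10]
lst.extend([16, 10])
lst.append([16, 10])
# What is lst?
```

After line 1: lst = [9, 10]
After line 2 (extend unpacks [16, 10]): lst = [9, 10, 16, 10]
After line 3 (append adds [16, 10] as single element): lst = [9, 10, 16, 10, [16, 10]]

[9, 10, 16, 10, [16, 10]]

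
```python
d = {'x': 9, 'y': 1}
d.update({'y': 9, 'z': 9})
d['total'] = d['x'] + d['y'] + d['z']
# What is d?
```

After line 1: d = {'x': 9, 'y': 1}
After line 2 (y overwritten, z added): d = {'x': 9, 'y': 9, 'z': 9}
After line 3 (total = 9 + 9 + 9 = 27): d = {'x': 9, 'y': 9, 'z': 9, 'total': 27}

{'x': 9, 'y': 9, 'z': 9, 'total': 27}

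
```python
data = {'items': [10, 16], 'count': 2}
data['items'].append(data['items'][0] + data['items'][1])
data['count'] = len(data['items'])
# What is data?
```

After line 1: data = {'items': [10, 16], 'count': 2}
After line 2 (append 10 + 16 = 26): data = {'items': [10, 16, 26], 'count': 2}
After line 3 (count = len(items) = 3): data = {'items': [10, 16, 26], 'count': 3}

{'items': [10, 16, 26], 'count': 3}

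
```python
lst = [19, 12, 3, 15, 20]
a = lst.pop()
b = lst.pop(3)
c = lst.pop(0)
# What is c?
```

After line 1: lst = [19, 12, 3, 15, 20]
After line 2 (pop() -> a = 20): lst = [19, 12, 3, 15]
After line 3 (pop(3) -> b = 15): lst = [19, 12, 3]
After line 4 (pop(0) -> c = 19): lst = [12, 3]

19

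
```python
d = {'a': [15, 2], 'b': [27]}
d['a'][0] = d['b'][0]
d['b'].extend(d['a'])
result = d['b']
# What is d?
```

After line 1: d = {'a': [15, 2], 'b': [27]}
After line 2 (a[0] = b[0] = 27): d = {'a': [27, 2], 'b': [27]}
After line 3 (b.extend(a) appends [27, 2]): d = {'a': [27, 2], 'b': [27, 27, 2]}
After line 4: result = d['b'] = [27, 27, 2]

{'a': [27, 2], 'b': [27, 27, 2]}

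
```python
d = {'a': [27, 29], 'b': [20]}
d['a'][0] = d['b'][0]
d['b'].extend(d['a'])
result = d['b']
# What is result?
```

After line 1: d = {'a': [27, 29], 'b': [20]}
After line 2 (a[0] = b[0] = 20): d = {'a': [20, 29], 'b': [20]}
After line 3 (b.extend(a) appends [20, 29]): d = {'a': [20, 29], 'b': [20, 20, 29]}
After line 4: result = d['b'] = [20, 20, 29]

[20, 20, 29]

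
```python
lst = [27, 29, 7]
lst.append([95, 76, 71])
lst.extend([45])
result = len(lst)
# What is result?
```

After line 1: lst = [27, 29, 7]
After line 2 (append adds [95, 76, 71] as single element): lst = [27, 29, 7, [95, 76, 71]]
After line 3 (extend unpacks [45], adds 45): lst = [27, 29, 7, [95, 76, 71], 45]
After line 4: result = len(lst) = 5

5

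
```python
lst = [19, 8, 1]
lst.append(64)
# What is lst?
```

[19, 8, 1, 64]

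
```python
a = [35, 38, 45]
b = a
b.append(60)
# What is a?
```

After line 1: a = [35, 38, 45]
After line 2 (b = a is an alias, same object): a = [35, 38, 45], b = [35, 38, 45]
After line 3 (b.append mutates the shared list): a = [35, 38, 45, 60], b = [35, 38, 45, 60]

[35, 38, 45, 60]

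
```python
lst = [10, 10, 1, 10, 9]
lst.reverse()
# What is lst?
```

[9, 10, 1, 10, 10]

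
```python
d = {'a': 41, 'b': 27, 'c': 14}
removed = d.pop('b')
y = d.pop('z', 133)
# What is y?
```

After line 1: d = {'a': 41, 'b': 27, 'c': 14}
After line 2 (pop 'b' returns 27): d = {'a': 41, 'c': 14}, removed = 27
After line 3 (pop 'z' missing, returns default 133): d = {'a': 41, 'c': 14}, y = 133

133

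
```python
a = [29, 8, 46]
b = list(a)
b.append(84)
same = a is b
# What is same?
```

After line 1: a = [29, 8, 46]
After line 2 (b = list(a) is a shallow copy, new object): a = [29, 8, 46], b = [29, 8, 46]
After line 3 (append only mutates b): a = [29, 8, 46], b = [29, 8, 46, 84]
After line 4 (same = a is b; different objects -> False): same = False

False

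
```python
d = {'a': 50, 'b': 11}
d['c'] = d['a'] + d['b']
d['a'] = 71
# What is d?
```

After line 1: d = {'a': 50, 'b': 11}
After line 2 (d['c'] = 50 + 11): d = {'a': 50, 'b': 11, 'c': 61}
After line 3: d = {'a': 71, 'b': 11, 'c': 61}

{'a': 71, 'b': 11, 'c': 61}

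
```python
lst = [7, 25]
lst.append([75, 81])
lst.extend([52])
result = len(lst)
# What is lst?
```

After line 1: lst = [7, 25]
After line 2 (append adds [75, 81] as single element): lst = [7, 25, [75, 81]]
After line 3 (extend unpacks [52], adds 52): lst = [7, 25, [75, 81], 52]
After line 4: result = len(lst) = 4

[7, 25, [75, 81], 52]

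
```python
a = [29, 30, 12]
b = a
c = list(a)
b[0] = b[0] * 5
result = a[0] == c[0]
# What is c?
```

After line 1: a = [29, 30, 12]
After line 2 (b = a, alias): a = [29, 30, 12], b = [29, 30, 12]
After line 3 (c = list(a) is a copy, new object): c = [29, 30, 12]
After line 4 (b[0] = 29 * 5 = 145; mutates shared a/b): a = b = [145, 30, 12], c = [29, 30, 12]
After line 5 (a[0] = 145, c[0] = 29; result = False)

[29, 30, 12]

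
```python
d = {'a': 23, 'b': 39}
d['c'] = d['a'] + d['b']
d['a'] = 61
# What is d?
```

After line 1: d = {'a': 23, 'b': 39}
After line 2 (d['c'] = 23 + 39): d = {'a': 23, 'b': 39, 'c': 62}
After line 3: d = {'a': 61, 'b': 39, 'c': 62}

{'a': 61, 'b': 39, 'c': 62}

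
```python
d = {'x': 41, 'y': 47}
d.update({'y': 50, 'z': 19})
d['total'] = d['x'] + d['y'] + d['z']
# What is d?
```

After line 1: d = {'x': 41, 'y': 47}
After line 2 (y overwritten, z added): d = {'x': 41, 'y': 50, 'z': 19}
After line 3 (total = 41 + 50 + 19 = 110): d = {'x': 41, 'y': 50, 'z': 19, 'total': 110}

{'x': 41, 'y': 50, 'z': 19, 'total': 110}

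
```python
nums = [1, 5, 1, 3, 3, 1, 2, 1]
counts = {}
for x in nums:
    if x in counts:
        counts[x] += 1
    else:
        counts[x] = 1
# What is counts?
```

Initial: counts = {}, nums = [1, 5, 1, 3, 3, 1, 2, 1]
See 1: counts = {1: 1}
See 5: counts = {1: 1, 5: 1}
See 1: counts = {1: 2, 5: 1}
See 3: counts = {1: 2, 5: 1, 3: 1}
See 3: counts = {1: 2, 5: 1, 3: 2}
See 1: counts = {1: 3, 5: 1, 3: 2}
See 2: counts = {1: 3, 5: 1, 3: 2, 2: 1}
See 1: counts = {1: 4, 5: 1, 3: 2, 2: 1}

{1: 4, 5: 1, 3: 2, 2: 1}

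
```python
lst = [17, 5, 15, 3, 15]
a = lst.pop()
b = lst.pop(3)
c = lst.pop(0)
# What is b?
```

After line 1: lst = [17, 5, 15, 3, 15]
After line 2 (pop() -> a = 15): lst = [17, 5, 15, 3]
After line 3 (pop(3) -> b = 3): lst = [17, 5, 15]
After line 4 (pop(0) -> c = 17): lst = [5, 15]

3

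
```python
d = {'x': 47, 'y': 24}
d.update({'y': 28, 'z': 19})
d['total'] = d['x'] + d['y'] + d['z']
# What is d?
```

After line 1: d = {'x': 47, 'y': 24}
After line 2 (y overwritten, z added): d = {'x': 47, 'y': 28, 'z': 19}
After line 3 (total = 47 + 28 + 19 = 94): d = {'x': 47, 'y': 28, 'z': 19, 'total': 94}

{'x': 47, 'y': 28, 'z': 19, 'total': 94}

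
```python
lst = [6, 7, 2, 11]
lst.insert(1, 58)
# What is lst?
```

[6, 58, 7, 2, 11]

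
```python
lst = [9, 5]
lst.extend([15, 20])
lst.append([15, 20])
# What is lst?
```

After line 1: lst = [9, 5]
After line 2 (extend unpacks [15, 20]): lst = [9, 5, 15, 20]
After line 3 (append adds [15, 20] as single element): lst = [9, 5, 15, 20, [15, 20]]

[9, 5, 15, 20, [15, 20]]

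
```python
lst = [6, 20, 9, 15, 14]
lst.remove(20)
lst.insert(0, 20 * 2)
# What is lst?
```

After line 1: lst = [6, 20, 9, 15, 14]
After line 2 (remove first 20): lst = [6, 9, 15, 14]
After line 3 (insert 40 at index 0): lst = [40, 6, 9, 15, 14]

[40, 6, 9, 15, 14]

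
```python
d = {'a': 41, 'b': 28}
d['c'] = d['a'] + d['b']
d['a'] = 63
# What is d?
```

After line 1: d = {'a': 41, 'b': 28}
After line 2 (d['c'] = 41 + 28): d = {'a': 41, 'b': 28, 'c': 69}
After line 3: d = {'a': 63, 'b': 28, 'c': 69}

{'a': 63, 'b': 28, 'c': 69}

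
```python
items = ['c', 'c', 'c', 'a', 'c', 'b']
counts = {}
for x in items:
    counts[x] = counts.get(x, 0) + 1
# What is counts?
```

Initial: counts = {}, items = ['c', 'c', 'c', 'a', 'c', 'b']
See 'c': counts = {'c': 1}
See 'c': counts = {'c': 2}
See 'c': counts = {'c': 3}
See 'a': counts = {'c': 3, 'a': 1}
See 'c': counts = {'c': 4, 'a': 1}
See 'b': counts = {'c': 4, 'a': 1, 'b': 1}

{'c': 4, 'a': 1, 'b': 1}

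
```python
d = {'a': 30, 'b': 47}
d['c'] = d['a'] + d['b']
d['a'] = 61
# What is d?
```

After line 1: d = {'a': 30, 'b': 47}
After line 2 (d['c'] = 30 + 47): d = {'a': 30, 'b': 47, 'c': 77}
After line 3: d = {'a': 61, 'b': 47, 'c': 77}

{'a': 61, 'b': 47, 'c': 77}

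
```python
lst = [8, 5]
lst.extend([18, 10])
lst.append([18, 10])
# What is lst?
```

After line 1: lst = [8, 5]
After line 2 (extend unpacks [18, 10]): lst = [8, 5, 18, 10]
After line 3 (append adds [18, 10] as single element): lst = [8, 5, 18, 10, [18, 10]]

[8, 5, 18, 10, [18, 10]]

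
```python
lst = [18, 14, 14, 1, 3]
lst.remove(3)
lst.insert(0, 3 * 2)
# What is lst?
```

After line 1: lst = [18, 14, 14, 1, 3]
After line 2 (remove first 3): lst = [18, 14, 14, 1]
After line 3 (insert 6 at index 0): lst = [6, 18, 14, 14, 1]

[6, 18, 14, 14, 1]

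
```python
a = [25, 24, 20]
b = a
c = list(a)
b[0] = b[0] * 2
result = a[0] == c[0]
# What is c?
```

After line 1: a = [25, 24, 20]
After line 2 (b = a, alias): a = [25, 24, 20], b = [25, 24, 20]
After line 3 (c = list(a) is a copy, new object): c = [25, 24, 20]
After line 4 (b[0] = 25 * 2 = 50; mutates shared a/b): a = b = [50, 24, 20], c = [25, 24, 20]
After line 5 (a[0] = 50, c[0] = 25; result = False)

[25, 24, 20]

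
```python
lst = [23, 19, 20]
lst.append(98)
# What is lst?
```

[23, 19, 20, 98]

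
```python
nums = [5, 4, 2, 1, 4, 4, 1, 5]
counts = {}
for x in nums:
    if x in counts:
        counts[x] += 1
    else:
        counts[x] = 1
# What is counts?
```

Initial: counts = {}, nums = [5, 4, 2, 1, 4, 4, 1, 5]
See 5: counts = {5: 1}
See 4: counts = {5: 1, 4: 1}
See 2: counts = {5: 1, 4: 1, 2: 1}
See 1: counts = {5: 1, 4: 1, 2: 1, 1: 1}
See 4: counts = {5: 1, 4: 2, 2: 1, 1: 1}
See 4: counts = {5: 1, 4: 3, 2: 1, 1: 1}
See 1: counts = {5: 1, 4: 3, 2: 1, 1: 2}
See 5: counts = {5: 2, 4: 3, 2: 1, 1: 2}

{5: 2, 4: 3, 2: 1, 1: 2}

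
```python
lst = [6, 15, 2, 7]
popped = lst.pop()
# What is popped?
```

7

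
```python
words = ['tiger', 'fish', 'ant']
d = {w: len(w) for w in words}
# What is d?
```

{'tiger': 5, 'fish': 4, 'ant': 3}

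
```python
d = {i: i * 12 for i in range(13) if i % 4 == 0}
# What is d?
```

{0: 0, 4: 48, 8: 96, 12: 144}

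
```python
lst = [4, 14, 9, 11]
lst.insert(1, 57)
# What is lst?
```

[4, 57, 14, 9, 11]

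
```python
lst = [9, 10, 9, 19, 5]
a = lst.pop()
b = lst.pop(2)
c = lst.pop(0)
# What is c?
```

After line 1: lst = [9, 10, 9, 19, 5]
After line 2 (pop() -> a = 5): lst = [9, 10, 9, 19]
After line 3 (pop(2) -> b = 9): lst = [9, 10, 19]
After line 4 (pop(0) -> c = 9): lst = [10, 19]

9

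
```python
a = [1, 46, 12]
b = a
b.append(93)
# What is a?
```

After line 1: a = [1, 46, 12]
After line 2 (b = a is an alias, same object): a = [1, 46, 12], b = [1, 46, 12]
After line 3 (b.append mutates the shared list): a = [1, 46, 12, 93], b = [1, 46, 12, 93]

[1, 46, 12, 93]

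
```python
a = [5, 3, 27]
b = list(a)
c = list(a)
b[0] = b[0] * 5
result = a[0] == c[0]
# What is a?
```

After line 1: a = [5, 3, 27]
After line 2 (b = list(a), copy): a = [5, 3, 27], b = [5, 3, 27]
After line 3 (c = list(a) is a copy, new object): c = [5, 3, 27]
After line 4 (b[0] = 5 * 5 = 25; only b mutates (copy)): a = [5, 3, 27], b = [25, 3, 27], c = [5, 3, 27]
After line 5 (a[0] = 5, c[0] = 5; result = True)

[5, 3, 27]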